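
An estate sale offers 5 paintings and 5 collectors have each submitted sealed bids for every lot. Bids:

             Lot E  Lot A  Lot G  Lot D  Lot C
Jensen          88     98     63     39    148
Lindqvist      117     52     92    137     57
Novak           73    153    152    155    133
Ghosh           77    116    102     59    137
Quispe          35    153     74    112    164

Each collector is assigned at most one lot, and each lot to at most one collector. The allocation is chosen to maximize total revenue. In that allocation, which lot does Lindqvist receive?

This is a one-to-one assignment (maximum-weight bipartite matching).
Optimal: Jensen→Lot C ($148), Lindqvist→Lot E ($117), Novak→Lot D ($155), Ghosh→Lot G ($102), Quispe→Lot A ($153) — total 148+117+155+102+153 = $675.
Row-greedy (each collector in turn takes its best remaining lot) gives $575, worse by 100.
Next-best assignment: Jensen→Lot E, Lindqvist→Lot D, Novak→Lot G, Ghosh→Lot C, Quispe→Lot A = $667.
No other one-to-one assignment exceeds $675.
Lindqvist's own top lot is Lot D ($137), but forcing Lindqvist→Lot D and reassigning the rest optimally gives only $667 — worse by 8.

Lindqvist receives Lot E.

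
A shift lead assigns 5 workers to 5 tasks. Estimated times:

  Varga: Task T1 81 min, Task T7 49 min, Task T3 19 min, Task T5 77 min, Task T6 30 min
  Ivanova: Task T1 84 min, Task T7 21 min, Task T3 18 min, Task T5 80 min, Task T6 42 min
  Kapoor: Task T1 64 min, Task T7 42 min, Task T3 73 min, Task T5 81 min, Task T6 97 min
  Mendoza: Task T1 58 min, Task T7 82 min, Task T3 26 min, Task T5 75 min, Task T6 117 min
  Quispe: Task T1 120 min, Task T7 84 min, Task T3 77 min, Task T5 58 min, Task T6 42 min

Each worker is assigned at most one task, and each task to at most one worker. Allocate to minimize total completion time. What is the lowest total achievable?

Min total: 199 min

Optimal: Varga→Task T6 (30 min), Ivanova→Task T7 (21 min), Kapoor→Task T1 (64 min), Mendoza→Task T3 (26 min), Quispe→Task T5 (58 min) — total 30+21+64+26+58 = 199 min.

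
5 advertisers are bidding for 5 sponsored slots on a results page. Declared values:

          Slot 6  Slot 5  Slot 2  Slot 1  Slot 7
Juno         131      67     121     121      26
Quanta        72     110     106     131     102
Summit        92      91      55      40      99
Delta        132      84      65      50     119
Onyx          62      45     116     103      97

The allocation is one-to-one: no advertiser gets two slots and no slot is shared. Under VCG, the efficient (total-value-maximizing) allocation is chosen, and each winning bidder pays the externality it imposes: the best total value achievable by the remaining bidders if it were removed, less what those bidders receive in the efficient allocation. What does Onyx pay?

Efficient allocation: Juno→Slot 6 ($131), Quanta→Slot 1 ($131), Summit→Slot 5 ($91), Delta→Slot 7 ($119), Onyx→Slot 2 ($116); total welfare W = $588.
Onyx receives Slot 2 at value $116, so the others get W − 116 = $472.
Without Onyx: best allocation of the remaining 4 bidders over all 5 slots is Juno→Slot 2 ($121), Quanta→Slot 1 ($131), Summit→Slot 7 ($99), Delta→Slot 6 ($132), total $483.
VCG payment = (others' best without Onyx) − (others' welfare with Onyx) = 483 − 472 = $11.

Onyx pays $11.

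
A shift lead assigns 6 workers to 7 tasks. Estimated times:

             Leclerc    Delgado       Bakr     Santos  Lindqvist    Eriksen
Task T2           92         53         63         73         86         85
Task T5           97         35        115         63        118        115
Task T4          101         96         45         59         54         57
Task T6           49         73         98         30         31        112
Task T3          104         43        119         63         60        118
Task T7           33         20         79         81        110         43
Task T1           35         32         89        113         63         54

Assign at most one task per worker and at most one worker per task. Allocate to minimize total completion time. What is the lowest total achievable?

Min total: 248 min

Optimal: Leclerc→Task T1 (35 min), Delgado→Task T5 (35 min), Bakr→Task T4 (45 min), Santos→Task T6 (30 min), Lindqvist→Task T3 (60 min), Eriksen→Task T7 (43 min) — total 35+35+45+30+60+43 = 248 min.
No other one-to-one assignment undercuts 248 min.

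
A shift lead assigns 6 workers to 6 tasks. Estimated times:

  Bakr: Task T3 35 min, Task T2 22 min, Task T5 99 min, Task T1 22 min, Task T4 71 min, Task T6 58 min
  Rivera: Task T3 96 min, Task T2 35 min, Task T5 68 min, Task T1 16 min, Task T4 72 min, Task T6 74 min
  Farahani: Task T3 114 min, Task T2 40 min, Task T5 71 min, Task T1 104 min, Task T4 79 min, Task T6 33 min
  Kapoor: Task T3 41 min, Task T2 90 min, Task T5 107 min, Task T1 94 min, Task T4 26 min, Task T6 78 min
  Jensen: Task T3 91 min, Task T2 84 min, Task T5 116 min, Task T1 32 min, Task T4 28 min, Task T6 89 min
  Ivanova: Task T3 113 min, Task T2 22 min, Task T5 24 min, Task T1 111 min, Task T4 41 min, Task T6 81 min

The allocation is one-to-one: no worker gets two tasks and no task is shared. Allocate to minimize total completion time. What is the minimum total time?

Min total: 164 min

Treat this as an assignment problem: match each worker to one task.
Optimal: Bakr→Task T2 (22 min), Rivera→Task T1 (16 min), Farahani→Task T6 (33 min), Kapoor→Task T3 (41 min), Jensen→Task T4 (28 min), Ivanova→Task T5 (24 min) — total 22+16+33+41+28+24 = 164 min.
Column-greedy (each task in turn goes to its cheapest remaining worker) gives 216 min, worse by 52.
Next-best assignment: Bakr→Task T1, Rivera→Task T2, Farahani→Task T6, Kapoor→Task T3, Jensen→Task T4, Ivanova→Task T5 = 183 min.
Swapping Farahani↔Rivera (Farahani→Task T1 104 min, Rivera→Task T6 74 min) adds 129.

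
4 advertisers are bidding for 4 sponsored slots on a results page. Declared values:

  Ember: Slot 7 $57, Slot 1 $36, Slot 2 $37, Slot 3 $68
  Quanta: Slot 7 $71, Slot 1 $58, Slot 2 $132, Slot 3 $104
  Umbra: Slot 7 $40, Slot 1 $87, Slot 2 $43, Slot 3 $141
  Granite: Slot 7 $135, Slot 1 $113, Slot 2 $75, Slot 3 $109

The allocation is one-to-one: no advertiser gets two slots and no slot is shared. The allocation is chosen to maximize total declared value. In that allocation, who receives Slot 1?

Ember receives Slot 1.

Optimal: Ember→Slot 1 ($36), Quanta→Slot 2 ($132), Umbra→Slot 3 ($141), Granite→Slot 7 ($135) — total 36+132+141+135 = $444.
Row-greedy (each advertiser in turn takes its best remaining slot) gives $422, worse by 22.
Swapping Quanta↔Umbra (Quanta→Slot 3 $104, Umbra→Slot 2 $43) loses 126.
Checked against all permutations: $444 is optimal.
Ember's own top slot is Slot 3 ($68), but forcing Ember→Slot 3 and reassigning the rest optimally gives only $422 — worse by 22.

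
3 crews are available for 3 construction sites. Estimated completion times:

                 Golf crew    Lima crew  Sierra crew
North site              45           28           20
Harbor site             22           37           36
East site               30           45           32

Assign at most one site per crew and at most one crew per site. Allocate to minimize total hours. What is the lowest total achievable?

This is a one-to-one assignment (minimum-cost bipartite matching).
Optimal: Golf crew→Harbor site (22 hours), Lima crew→North site (28 hours), Sierra crew→East site (32 hours) — total 22+28+32 = 82 hours.
Min-entry greedy (repeatedly take the single cheapest remaining cell) gives 87 hours, worse by 5.
Next-best assignment: Golf crew→Harbor site, Lima crew→East site, Sierra crew→North site = 87 hours.
Every other assignment is strictly worse.

Min total: 82 hours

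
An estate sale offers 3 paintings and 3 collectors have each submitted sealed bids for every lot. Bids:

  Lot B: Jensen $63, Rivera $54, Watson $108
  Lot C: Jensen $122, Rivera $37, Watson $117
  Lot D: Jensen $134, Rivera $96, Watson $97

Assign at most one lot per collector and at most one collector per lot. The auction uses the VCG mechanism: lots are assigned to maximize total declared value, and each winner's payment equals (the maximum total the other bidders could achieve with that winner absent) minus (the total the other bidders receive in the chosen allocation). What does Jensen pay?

Jensen pays $9.

Efficient allocation: Jensen→Lot C ($122), Rivera→Lot D ($96), Watson→Lot B ($108); total welfare W = $326.
Jensen receives Lot C at value $122, so the others get W − 122 = $204.
Without Jensen: best allocation of the remaining 2 bidders over all 3 lots is Rivera→Lot D ($96), Watson→Lot C ($117), total $213.
VCG payment = (others' best without Jensen) − (others' welfare with Jensen) = 213 − 204 = $9.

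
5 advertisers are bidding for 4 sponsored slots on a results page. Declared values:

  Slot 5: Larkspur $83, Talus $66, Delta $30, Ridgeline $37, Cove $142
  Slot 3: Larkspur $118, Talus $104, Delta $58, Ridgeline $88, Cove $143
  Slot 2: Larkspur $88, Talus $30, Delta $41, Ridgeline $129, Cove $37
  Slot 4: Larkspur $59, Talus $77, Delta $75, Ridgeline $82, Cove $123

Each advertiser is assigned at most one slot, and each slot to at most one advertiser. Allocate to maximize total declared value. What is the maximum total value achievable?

Max total: $466

This is a one-to-one assignment (maximum-weight bipartite matching).
Optimal: Cove→Slot 5 ($142), Larkspur→Slot 3 ($118), Ridgeline→Slot 2 ($129), Talus→Slot 4 ($77) — total 142+118+129+77 = $466.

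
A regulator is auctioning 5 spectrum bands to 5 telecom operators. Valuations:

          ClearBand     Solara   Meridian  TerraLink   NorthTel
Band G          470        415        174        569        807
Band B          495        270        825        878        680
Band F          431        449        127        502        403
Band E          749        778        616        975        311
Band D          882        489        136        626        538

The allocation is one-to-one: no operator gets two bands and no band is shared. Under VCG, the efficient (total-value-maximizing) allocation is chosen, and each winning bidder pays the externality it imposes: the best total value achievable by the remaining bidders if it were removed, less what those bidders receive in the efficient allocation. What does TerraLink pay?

Efficient allocation: ClearBand→Band D ($882M), Solara→Band F ($449M), Meridian→Band B ($825M), TerraLink→Band E ($975M), NorthTel→Band G ($807M); total welfare W = $3938M.
TerraLink receives Band E at value $975M, so the others get W − 975 = $2963M.
Without TerraLink: best allocation of the remaining 4 bidders over all 5 bands is ClearBand→Band D ($882M), Solara→Band E ($778M), Meridian→Band B ($825M), NorthTel→Band G ($807M), total $3292M.
VCG payment = (others' best without TerraLink) − (others' welfare with TerraLink) = 3292 − 2963 = $329M.

TerraLink pays $329M.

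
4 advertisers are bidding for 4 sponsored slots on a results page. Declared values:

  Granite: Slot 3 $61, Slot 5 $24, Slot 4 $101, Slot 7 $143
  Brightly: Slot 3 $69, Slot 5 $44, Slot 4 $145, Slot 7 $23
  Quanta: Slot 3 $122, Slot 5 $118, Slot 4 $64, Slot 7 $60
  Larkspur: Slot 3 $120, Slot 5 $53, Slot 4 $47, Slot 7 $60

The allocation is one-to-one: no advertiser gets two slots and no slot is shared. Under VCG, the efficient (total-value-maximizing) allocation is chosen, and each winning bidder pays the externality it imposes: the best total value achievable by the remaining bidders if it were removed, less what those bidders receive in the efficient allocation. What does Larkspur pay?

Larkspur pays $4.

Efficient allocation: Granite→Slot 7 ($143), Brightly→Slot 4 ($145), Quanta→Slot 5 ($118), Larkspur→Slot 3 ($120); total welfare W = $526.
Larkspur receives Slot 3 at value $120, so the others get W − 120 = $406.
Without Larkspur: best allocation of the remaining 3 bidders over all 4 slots is Granite→Slot 7 ($143), Brightly→Slot 4 ($145), Quanta→Slot 3 ($122), total $410.
VCG payment = (others' best without Larkspur) − (others' welfare with Larkspur) = 410 − 406 = $4.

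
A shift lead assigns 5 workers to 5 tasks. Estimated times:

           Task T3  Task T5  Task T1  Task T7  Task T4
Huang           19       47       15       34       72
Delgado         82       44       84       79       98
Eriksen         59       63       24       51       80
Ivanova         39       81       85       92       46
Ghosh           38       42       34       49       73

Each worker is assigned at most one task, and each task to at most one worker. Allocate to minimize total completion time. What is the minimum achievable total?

Min total: 182 min

This is a one-to-one assignment (minimum-cost bipartite matching).
Optimal: Huang→Task T3 (19 min), Delgado→Task T5 (44 min), Eriksen→Task T1 (24 min), Ivanova→Task T4 (46 min), Ghosh→Task T7 (49 min) — total 19+44+24+46+49 = 182 min.
Row-greedy (each worker in turn takes its cheapest remaining task) gives 222 min, worse by 40.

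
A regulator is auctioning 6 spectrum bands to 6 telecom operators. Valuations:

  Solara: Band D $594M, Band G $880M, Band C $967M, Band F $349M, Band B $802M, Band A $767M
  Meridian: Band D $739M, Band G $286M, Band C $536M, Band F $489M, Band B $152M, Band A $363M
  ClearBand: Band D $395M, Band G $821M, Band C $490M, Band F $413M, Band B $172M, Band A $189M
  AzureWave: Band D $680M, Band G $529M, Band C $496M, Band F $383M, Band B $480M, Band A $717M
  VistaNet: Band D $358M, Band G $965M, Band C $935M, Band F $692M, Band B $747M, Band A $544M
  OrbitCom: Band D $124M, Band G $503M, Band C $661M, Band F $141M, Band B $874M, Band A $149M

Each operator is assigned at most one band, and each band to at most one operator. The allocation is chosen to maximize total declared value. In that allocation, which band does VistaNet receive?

VistaNet receives Band F.

This is a one-to-one assignment (maximum-weight bipartite matching).
Optimal: Solara→Band C ($967M), Meridian→Band D ($739M), ClearBand→Band G ($821M), AzureWave→Band A ($717M), VistaNet→Band F ($692M), OrbitCom→Band B ($874M) — total 967+739+821+717+692+874 = $4810M.
Max-entry greedy (repeatedly take the single best remaining cell) gives $4675M, worse by 135.
VistaNet's own top band is Band G ($965M), but forcing VistaNet→Band G and reassigning the rest optimally gives only $4675M — worse by 135.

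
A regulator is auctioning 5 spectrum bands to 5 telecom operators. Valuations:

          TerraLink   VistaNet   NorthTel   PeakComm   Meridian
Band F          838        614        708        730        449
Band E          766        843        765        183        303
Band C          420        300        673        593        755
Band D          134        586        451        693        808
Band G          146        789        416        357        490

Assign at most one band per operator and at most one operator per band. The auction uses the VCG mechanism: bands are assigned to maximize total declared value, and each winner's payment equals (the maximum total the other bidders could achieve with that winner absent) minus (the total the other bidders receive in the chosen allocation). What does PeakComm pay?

Efficient allocation: TerraLink→Band F ($838M), VistaNet→Band G ($789M), NorthTel→Band E ($765M), PeakComm→Band D ($693M), Meridian→Band C ($755M); total welfare W = $3840M.
PeakComm receives Band D at value $693M, so the others get W − 693 = $3147M.
Without PeakComm: best allocation of the remaining 4 bidders over all 5 bands is TerraLink→Band F ($838M), VistaNet→Band G ($789M), NorthTel→Band E ($765M), Meridian→Band D ($808M), total $3200M.
VCG payment = (others' best without PeakComm) − (others' welfare with PeakComm) = 3200 − 3147 = $53M.

PeakComm pays $53M.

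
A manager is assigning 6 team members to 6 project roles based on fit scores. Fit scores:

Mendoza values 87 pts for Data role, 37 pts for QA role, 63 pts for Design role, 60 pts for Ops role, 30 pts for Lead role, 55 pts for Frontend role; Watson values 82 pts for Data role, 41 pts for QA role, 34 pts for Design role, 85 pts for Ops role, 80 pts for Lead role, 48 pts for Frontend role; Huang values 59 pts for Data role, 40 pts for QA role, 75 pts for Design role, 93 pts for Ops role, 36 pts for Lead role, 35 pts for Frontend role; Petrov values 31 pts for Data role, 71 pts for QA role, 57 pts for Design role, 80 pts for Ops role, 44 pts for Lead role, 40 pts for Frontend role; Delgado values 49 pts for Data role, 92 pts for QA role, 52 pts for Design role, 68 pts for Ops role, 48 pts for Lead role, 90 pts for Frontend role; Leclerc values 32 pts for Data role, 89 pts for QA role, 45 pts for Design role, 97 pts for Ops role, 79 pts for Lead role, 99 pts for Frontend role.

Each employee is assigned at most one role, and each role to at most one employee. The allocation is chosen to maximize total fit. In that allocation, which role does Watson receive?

Watson receives Lead role.

Optimal: Mendoza→Data role (87 pts), Watson→Lead role (80 pts), Huang→Design role (75 pts), Petrov→Ops role (80 pts), Delgado→QA role (92 pts), Leclerc→Frontend role (99 pts) — total 87+80+75+80+92+99 = 513 pts.
Column-greedy (each role in turn goes to its best remaining employee) gives 471 pts, worse by 42.
Checked against all permutations: 513 pts is optimal.
Watson's own top role is Ops role (85 pts), but forcing Watson→Ops role and reassigning the rest optimally gives only 487 pts — worse by 26.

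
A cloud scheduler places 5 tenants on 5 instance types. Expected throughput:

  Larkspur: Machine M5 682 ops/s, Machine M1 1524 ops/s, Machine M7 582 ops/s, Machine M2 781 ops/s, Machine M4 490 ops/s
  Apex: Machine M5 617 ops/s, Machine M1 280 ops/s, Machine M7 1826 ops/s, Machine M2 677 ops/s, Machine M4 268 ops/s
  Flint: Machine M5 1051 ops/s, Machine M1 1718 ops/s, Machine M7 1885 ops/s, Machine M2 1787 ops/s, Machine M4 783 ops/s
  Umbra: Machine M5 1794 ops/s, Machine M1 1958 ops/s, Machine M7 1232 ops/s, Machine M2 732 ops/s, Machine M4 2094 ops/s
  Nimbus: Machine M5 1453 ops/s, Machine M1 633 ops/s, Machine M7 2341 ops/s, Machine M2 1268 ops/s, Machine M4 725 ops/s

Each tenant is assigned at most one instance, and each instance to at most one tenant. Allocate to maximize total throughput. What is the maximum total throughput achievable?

Optimal: Larkspur→Machine M1 (1524 ops/s), Apex→Machine M7 (1826 ops/s), Flint→Machine M2 (1787 ops/s), Umbra→Machine M4 (2094 ops/s), Nimbus→Machine M5 (1453 ops/s) — total 1524+1826+1787+2094+1453 = 8684 ops/s.
Column-greedy (each instance in turn goes to its best remaining tenant) gives 6902 ops/s, worse by 1782.

Max total: 8684 ops/s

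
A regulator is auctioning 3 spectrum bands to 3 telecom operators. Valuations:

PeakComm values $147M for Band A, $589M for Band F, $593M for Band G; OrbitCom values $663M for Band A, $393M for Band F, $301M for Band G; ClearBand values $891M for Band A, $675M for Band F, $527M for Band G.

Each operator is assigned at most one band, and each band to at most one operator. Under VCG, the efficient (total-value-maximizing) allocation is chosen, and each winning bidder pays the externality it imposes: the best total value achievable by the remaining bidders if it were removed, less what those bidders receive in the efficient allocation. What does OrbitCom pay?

OrbitCom pays $216M.

Efficient allocation: PeakComm→Band G ($593M), OrbitCom→Band A ($663M), ClearBand→Band F ($675M); total welfare W = $1931M.
OrbitCom receives Band A at value $663M, so the others get W − 663 = $1268M.
Without OrbitCom: best allocation of the remaining 2 bidders over all 3 bands is PeakComm→Band G ($593M), ClearBand→Band A ($891M), total $1484M.
VCG payment = (others' best without OrbitCom) − (others' welfare with OrbitCom) = 1484 − 1268 = $216M.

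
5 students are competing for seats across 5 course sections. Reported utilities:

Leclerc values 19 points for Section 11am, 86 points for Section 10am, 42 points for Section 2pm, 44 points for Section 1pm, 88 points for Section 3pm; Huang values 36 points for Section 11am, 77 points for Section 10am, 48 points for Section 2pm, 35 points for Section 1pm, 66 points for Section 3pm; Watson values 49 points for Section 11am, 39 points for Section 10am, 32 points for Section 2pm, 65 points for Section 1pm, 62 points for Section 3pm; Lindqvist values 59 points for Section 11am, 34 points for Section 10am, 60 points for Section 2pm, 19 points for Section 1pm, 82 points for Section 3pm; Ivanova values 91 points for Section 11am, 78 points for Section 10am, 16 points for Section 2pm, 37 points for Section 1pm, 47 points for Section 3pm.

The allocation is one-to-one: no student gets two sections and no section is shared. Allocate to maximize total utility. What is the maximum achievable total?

Optimal: Leclerc→Section 3pm (88 points), Huang→Section 10am (77 points), Watson→Section 1pm (65 points), Lindqvist→Section 2pm (60 points), Ivanova→Section 11am (91 points) — total 88+77+65+60+91 = 381 points.
Column-greedy (each section in turn goes to its best remaining student) gives 368 points, worse by 13.
Next-best assignment: Leclerc→Section 10am, Huang→Section 2pm, Watson→Section 1pm, Lindqvist→Section 3pm, Ivanova→Section 11am = 372 points.
Swapping Lindqvist↔Ivanova (Lindqvist→Section 11am 59 points, Ivanova→Section 2pm 16 points) loses 76.
No other one-to-one assignment exceeds 381 points.

Maximum total: 381 points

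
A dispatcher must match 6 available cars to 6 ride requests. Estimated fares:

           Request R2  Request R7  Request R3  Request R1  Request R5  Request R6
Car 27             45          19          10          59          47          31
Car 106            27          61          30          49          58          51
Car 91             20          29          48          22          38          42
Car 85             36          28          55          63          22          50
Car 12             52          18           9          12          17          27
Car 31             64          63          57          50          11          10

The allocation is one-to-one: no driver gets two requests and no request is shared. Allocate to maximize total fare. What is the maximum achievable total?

Maximum total: $330

This is a one-to-one assignment (maximum-weight bipartite matching).
Optimal: Car 27→Request R1 ($59), Car 106→Request R5 ($58), Car 91→Request R3 ($48), Car 85→Request R6 ($50), Car 12→Request R2 ($52), Car 31→Request R7 ($63) — total 59+58+48+50+52+63 = $330.
Row-greedy (each driver in turn takes its best remaining request) gives $281, worse by 49.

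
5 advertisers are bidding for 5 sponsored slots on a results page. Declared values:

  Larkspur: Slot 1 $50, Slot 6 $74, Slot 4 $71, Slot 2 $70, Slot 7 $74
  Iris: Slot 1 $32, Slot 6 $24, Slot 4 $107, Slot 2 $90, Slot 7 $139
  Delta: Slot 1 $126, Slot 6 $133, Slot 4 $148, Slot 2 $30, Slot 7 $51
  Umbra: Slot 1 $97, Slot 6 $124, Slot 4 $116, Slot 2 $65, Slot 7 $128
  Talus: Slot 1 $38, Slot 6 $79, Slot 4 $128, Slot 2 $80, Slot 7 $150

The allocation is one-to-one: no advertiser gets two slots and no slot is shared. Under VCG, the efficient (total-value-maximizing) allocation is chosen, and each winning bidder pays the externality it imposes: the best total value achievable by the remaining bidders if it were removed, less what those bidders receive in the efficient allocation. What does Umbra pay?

Efficient allocation: Larkspur→Slot 2 ($70), Iris→Slot 7 ($139), Delta→Slot 1 ($126), Umbra→Slot 6 ($124), Talus→Slot 4 ($128); total welfare W = $587.
Umbra receives Slot 6 at value $124, so the others get W − 124 = $463.
Without Umbra: best allocation of the remaining 4 bidders over all 5 slots is Larkspur→Slot 2 ($70), Iris→Slot 7 ($139), Delta→Slot 6 ($133), Talus→Slot 4 ($128), total $470.
VCG payment = (others' best without Umbra) − (others' welfare with Umbra) = 470 − 463 = $7.

Umbra pays $7.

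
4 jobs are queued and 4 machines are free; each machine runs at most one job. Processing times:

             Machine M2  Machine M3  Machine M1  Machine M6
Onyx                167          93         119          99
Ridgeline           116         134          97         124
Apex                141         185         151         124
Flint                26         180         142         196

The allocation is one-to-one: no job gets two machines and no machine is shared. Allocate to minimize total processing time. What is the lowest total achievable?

Min total: 340 min

Optimal: Onyx→Machine M3 (93 min), Ridgeline→Machine M1 (97 min), Apex→Machine M6 (124 min), Flint→Machine M2 (26 min) — total 93+97+124+26 = 340 min.
Next-best assignment: Onyx→Machine M3, Ridgeline→Machine M6, Apex→Machine M1, Flint→Machine M2 = 394 min.
Swapping Apex↔Onyx (Apex→Machine M3 185 min, Onyx→Machine M6 99 min) adds 67.
Checked against all permutations: 340 min is optimal.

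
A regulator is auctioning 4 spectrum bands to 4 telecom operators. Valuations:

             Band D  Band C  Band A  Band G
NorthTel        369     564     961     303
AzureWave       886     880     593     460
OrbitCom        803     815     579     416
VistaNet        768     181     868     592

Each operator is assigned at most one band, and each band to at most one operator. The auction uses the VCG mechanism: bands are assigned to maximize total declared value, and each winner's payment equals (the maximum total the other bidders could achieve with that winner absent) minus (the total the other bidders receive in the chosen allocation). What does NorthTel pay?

NorthTel pays $276M.

Efficient allocation: NorthTel→Band A ($961M), AzureWave→Band D ($886M), OrbitCom→Band C ($815M), VistaNet→Band G ($592M); total welfare W = $3254M.
NorthTel receives Band A at value $961M, so the others get W − 961 = $2293M.
Without NorthTel: best allocation of the remaining 3 bidders over all 4 bands is AzureWave→Band D ($886M), OrbitCom→Band C ($815M), VistaNet→Band A ($868M), total $2569M.
VCG payment = (others' best without NorthTel) − (others' welfare with NorthTel) = 2569 − 2293 = $276M.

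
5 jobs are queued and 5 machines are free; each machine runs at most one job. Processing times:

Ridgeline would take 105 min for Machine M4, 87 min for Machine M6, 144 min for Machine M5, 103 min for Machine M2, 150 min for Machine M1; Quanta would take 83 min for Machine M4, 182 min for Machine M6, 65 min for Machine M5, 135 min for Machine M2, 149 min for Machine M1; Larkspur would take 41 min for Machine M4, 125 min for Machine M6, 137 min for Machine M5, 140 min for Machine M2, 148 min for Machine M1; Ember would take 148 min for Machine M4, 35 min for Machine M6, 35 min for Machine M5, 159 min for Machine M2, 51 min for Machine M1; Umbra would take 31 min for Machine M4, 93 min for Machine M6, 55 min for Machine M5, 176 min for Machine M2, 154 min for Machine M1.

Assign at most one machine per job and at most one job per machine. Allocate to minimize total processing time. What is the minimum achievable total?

Minimum total: 353 min

Optimal: Ridgeline→Machine M2 (103 min), Quanta→Machine M5 (65 min), Larkspur→Machine M4 (41 min), Ember→Machine M1 (51 min), Umbra→Machine M6 (93 min) — total 103+65+41+51+93 = 353 min.
Column-greedy (each machine in turn goes to its cheapest remaining job) gives 382 min, worse by 29.
Swapping Quanta↔Umbra (Quanta→Machine M6 182 min, Umbra→Machine M5 55 min) adds 79.
Checked against all permutations: 353 min is optimal.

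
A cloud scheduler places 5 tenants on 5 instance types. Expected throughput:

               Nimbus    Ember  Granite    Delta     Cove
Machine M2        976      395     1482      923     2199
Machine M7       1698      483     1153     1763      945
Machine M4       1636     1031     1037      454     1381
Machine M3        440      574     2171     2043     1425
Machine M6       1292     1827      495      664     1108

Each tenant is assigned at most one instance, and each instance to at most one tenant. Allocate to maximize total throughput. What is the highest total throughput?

Max total: 9596 ops/s

Treat this as an assignment problem: match each tenant to one instance.
Optimal: Nimbus→Machine M4 (1636 ops/s), Ember→Machine M6 (1827 ops/s), Granite→Machine M3 (2171 ops/s), Delta→Machine M7 (1763 ops/s), Cove→Machine M2 (2199 ops/s) — total 1636+1827+2171+1763+2199 = 9596 ops/s.
Row-greedy (each tenant in turn takes its best remaining instance) gives 8000 ops/s, worse by 1596.
Swapping Delta↔Ember (Delta→Machine M6 664 ops/s, Ember→Machine M7 483 ops/s) loses 2443.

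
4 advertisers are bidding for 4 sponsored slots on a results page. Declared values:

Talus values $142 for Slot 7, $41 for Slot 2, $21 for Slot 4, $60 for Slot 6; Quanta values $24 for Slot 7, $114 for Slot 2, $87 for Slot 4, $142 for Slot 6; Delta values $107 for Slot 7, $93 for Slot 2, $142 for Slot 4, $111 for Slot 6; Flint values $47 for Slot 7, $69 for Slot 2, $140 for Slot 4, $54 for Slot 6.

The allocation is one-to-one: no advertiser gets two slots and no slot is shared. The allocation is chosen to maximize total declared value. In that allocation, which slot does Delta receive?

Treat this as an assignment problem: match each advertiser to one slot.
Optimal: Talus→Slot 7 ($142), Quanta→Slot 6 ($142), Delta→Slot 2 ($93), Flint→Slot 4 ($140) — total 142+142+93+140 = $517.
Checked against all permutations: $517 is optimal.
Delta's own top slot is Slot 4 ($142), but forcing Delta→Slot 4 and reassigning the rest optimally gives only $495 — worse by 22.

Delta receives Slot 2.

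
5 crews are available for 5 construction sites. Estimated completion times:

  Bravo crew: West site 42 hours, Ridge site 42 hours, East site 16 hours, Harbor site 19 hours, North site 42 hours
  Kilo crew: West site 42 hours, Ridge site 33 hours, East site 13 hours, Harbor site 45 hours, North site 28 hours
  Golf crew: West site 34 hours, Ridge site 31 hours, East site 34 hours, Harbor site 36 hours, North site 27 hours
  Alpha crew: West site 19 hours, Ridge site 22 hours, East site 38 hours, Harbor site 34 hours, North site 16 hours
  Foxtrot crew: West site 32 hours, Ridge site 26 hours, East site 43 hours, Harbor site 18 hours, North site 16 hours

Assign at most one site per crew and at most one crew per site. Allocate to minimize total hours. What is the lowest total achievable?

Min total: 98 hours

Treat this as an assignment problem: match each crew to one site.
Optimal: Bravo crew→Harbor site (19 hours), Kilo crew→East site (13 hours), Golf crew→Ridge site (31 hours), Alpha crew→West site (19 hours), Foxtrot crew→North site (16 hours) — total 19+13+31+19+16 = 98 hours.
Min-entry greedy (repeatedly take the single cheapest remaining cell) gives 120 hours, worse by 22.
Next-best assignment: Bravo crew→Harbor site, Kilo crew→East site, Golf crew→West site, Alpha crew→Ridge site, Foxtrot crew→North site = 104 hours.
No other one-to-one assignment undercuts 98 hours.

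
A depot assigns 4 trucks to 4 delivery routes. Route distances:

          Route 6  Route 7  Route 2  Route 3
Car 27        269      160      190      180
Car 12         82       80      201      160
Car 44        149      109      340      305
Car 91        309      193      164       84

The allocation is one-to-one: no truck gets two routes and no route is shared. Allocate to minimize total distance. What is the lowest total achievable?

Minimum total: 465 km

Treat this as an assignment problem: match each truck to one route.
Optimal: Car 27→Route 2 (190 km), Car 12→Route 6 (82 km), Car 44→Route 7 (109 km), Car 91→Route 3 (84 km) — total 190+82+109+84 = 465 km.
Column-greedy (each route in turn goes to its cheapest remaining truck) gives 535 km, worse by 70.
Swapping Car 91↔Car 44 (Car 91→Route 7 193 km, Car 44→Route 3 305 km) adds 305.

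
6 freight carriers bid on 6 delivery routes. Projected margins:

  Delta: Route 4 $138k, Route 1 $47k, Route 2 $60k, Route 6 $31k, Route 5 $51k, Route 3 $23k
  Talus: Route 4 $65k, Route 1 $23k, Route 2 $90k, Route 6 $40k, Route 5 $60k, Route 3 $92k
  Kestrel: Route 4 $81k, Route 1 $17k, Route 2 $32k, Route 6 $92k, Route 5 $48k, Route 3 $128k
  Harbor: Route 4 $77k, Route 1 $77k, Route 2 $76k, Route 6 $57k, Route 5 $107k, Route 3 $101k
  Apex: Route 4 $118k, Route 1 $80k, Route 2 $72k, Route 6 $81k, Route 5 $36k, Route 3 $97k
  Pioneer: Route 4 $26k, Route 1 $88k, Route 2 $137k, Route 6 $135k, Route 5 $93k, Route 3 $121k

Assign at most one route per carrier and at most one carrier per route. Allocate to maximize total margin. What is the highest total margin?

Optimal: Delta→Route 4 ($138k), Talus→Route 2 ($90k), Kestrel→Route 3 ($128k), Harbor→Route 5 ($107k), Apex→Route 1 ($80k), Pioneer→Route 6 ($135k) — total 138+90+128+107+80+135 = $678k.
Row-greedy (each carrier in turn takes its best remaining route) gives $646k, worse by 32.
Swapping Harbor↔Apex (Harbor→Route 1 $77k, Apex→Route 5 $36k) loses 74.

Maximum total: $678k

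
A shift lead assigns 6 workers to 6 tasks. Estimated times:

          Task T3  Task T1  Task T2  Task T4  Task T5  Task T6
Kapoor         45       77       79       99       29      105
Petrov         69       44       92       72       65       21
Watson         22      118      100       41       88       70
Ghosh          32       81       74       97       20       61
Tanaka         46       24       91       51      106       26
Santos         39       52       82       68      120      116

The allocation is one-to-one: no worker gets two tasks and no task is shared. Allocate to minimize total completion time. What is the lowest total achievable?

Min total: 224 min

Optimal: Kapoor→Task T2 (79 min), Petrov→Task T6 (21 min), Watson→Task T4 (41 min), Ghosh→Task T5 (20 min), Tanaka→Task T1 (24 min), Santos→Task T3 (39 min) — total 79+21+41+20+24+39 = 224 min.
Min-entry greedy (repeatedly take the single cheapest remaining cell) gives 234 min, worse by 10.
Next-best assignment: Kapoor→Task T5, Petrov→Task T6, Watson→Task T4, Ghosh→Task T2, Tanaka→Task T1, Santos→Task T3 = 228 min.
Every other assignment is strictly worse.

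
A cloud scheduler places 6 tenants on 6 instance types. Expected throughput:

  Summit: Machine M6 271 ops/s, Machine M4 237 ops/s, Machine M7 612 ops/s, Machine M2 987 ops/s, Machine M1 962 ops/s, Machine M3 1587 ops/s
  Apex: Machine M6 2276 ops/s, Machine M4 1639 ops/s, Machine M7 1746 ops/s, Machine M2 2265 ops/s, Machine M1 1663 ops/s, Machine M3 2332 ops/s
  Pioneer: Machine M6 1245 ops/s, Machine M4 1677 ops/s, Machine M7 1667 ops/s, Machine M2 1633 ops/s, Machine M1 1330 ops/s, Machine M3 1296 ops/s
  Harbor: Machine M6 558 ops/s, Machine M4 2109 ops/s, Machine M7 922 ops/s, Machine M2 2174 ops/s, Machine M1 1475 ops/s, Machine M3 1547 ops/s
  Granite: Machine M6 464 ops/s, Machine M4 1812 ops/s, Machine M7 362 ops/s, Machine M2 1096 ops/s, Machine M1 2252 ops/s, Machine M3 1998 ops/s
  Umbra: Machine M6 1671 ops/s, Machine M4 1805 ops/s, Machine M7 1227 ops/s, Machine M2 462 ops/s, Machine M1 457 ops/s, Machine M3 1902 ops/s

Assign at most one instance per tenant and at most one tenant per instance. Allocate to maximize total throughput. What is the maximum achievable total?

Maximum total: 11761 ops/s

This is the linear assignment problem.
Optimal: Summit→Machine M3 (1587 ops/s), Apex→Machine M6 (2276 ops/s), Pioneer→Machine M7 (1667 ops/s), Harbor→Machine M2 (2174 ops/s), Granite→Machine M1 (2252 ops/s), Umbra→Machine M4 (1805 ops/s) — total 1587+2276+1667+2174+2252+1805 = 11761 ops/s.
Max-entry greedy (repeatedly take the single best remaining cell) gives 10501 ops/s, worse by 1260.
Next-best assignment: Summit→Machine M3, Apex→Machine M2, Pioneer→Machine M7, Harbor→Machine M4, Granite→Machine M1, Umbra→Machine M6 = 11551 ops/s.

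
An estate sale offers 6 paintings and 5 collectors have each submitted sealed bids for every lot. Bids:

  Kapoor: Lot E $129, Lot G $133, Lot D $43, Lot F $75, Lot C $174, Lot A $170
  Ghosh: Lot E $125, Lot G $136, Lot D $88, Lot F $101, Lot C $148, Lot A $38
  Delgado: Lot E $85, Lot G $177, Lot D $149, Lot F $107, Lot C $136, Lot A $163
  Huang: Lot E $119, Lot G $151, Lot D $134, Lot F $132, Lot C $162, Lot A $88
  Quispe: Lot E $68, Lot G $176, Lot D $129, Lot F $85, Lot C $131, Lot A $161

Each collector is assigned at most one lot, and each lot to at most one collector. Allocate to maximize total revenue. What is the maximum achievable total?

This is a one-to-one assignment (maximum-weight bipartite matching).
Optimal: Kapoor→Lot A ($170), Ghosh→Lot E ($125), Delgado→Lot D ($149), Huang→Lot C ($162), Quispe→Lot G ($176) — total 170+125+149+162+176 = $782.
Row-greedy (each collector in turn takes its best remaining lot) gives $692, worse by 90.
No other one-to-one assignment exceeds $782.

Max total: $782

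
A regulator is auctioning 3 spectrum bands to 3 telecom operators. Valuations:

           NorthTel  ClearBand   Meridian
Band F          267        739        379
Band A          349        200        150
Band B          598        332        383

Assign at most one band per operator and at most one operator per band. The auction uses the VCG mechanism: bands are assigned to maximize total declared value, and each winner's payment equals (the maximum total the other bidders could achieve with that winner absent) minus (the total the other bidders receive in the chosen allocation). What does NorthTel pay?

NorthTel pays $233M.

Efficient allocation: NorthTel→Band B ($598M), ClearBand→Band F ($739M), Meridian→Band A ($150M); total welfare W = $1487M.
NorthTel receives Band B at value $598M, so the others get W − 598 = $889M.
Without NorthTel: best allocation of the remaining 2 bidders over all 3 bands is ClearBand→Band F ($739M), Meridian→Band B ($383M), total $1122M.
VCG payment = (others' best without NorthTel) − (others' welfare with NorthTel) = 1122 − 889 = $233M.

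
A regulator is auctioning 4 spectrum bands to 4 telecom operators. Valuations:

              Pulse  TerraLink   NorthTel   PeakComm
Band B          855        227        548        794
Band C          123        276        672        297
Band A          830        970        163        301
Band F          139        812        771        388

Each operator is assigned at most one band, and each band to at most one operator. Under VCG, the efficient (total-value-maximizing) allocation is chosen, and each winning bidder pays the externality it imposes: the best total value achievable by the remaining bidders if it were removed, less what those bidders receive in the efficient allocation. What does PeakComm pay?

PeakComm pays $282M.

Efficient allocation: Pulse→Band A ($830M), TerraLink→Band F ($812M), NorthTel→Band C ($672M), PeakComm→Band B ($794M); total welfare W = $3108M.
PeakComm receives Band B at value $794M, so the others get W − 794 = $2314M.
Without PeakComm: best allocation of the remaining 3 bidders over all 4 bands is Pulse→Band B ($855M), TerraLink→Band A ($970M), NorthTel→Band F ($771M), total $2596M.
VCG payment = (others' best without PeakComm) − (others' welfare with PeakComm) = 2596 − 2314 = $282M.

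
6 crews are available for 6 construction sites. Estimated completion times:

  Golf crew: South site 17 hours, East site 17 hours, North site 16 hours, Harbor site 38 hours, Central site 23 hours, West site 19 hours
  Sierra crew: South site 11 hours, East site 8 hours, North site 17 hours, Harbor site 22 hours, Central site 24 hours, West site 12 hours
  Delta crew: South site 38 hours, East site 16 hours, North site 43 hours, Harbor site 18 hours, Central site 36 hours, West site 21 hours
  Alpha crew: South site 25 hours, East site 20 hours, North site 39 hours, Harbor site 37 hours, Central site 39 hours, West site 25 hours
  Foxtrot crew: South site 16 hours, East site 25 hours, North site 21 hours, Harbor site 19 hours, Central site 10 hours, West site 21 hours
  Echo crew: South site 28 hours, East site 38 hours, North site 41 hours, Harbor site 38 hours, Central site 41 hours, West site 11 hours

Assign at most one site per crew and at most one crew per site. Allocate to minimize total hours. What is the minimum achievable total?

Minimum total: 86 hours

Optimal: Golf crew→North site (16 hours), Sierra crew→South site (11 hours), Delta crew→Harbor site (18 hours), Alpha crew→East site (20 hours), Foxtrot crew→Central site (10 hours), Echo crew→West site (11 hours) — total 16+11+18+20+10+11 = 86 hours.
Column-greedy (each site in turn goes to its cheapest remaining crew) gives 112 hours, worse by 26.
Swapping Sierra crew↔Golf crew (Sierra crew→North site 17 hours, Golf crew→South site 17 hours) adds 7.
No other one-to-one assignment undercuts 86 hours.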